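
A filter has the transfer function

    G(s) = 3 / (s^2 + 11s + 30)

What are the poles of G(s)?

s = -5, -6

The poles are the roots of the denominator s^2 + 11s + 30 = 0.
Factoring: (s + 5)(s + 6) = 0, so s = -5 and s = -6.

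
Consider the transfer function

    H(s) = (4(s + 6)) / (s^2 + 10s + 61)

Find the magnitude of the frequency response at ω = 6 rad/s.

Substitute s = j6: numerator = 24 + j24, denominator = 25 + j60.
|H(j6)| = |24 + j24| / |25 + j60| = 33.941 / 65 ≈ 0.5222.

|H(j6)| ≈ 0.5222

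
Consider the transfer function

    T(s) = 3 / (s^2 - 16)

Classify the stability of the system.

unstable

The denominator s^2 - 16 factors as (s - 4)(s + 4), giving poles at s = 4, -4.
Since the pole(s) at s = 4 lie in the right half-plane, the system is unstable.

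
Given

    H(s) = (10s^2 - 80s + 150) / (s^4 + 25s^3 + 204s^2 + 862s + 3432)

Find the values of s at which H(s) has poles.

The poles are the roots of the denominator s^4 + 25s^3 + 204s^2 + 862s + 3432 = 0.
Trying s = -12: the polynomial evaluates to 0, so (s + 12) is a factor.
Dividing out leaves s^3 + 13s^2 + 48s + 286 = 0.
This factors further as (s^2 + 2s + 26)(s + 11) = 0.

s = -1 ± 5j, -12, -11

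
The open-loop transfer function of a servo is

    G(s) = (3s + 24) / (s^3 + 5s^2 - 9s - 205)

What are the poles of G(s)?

s = -5 ± 4j, 5

The poles are the roots of the denominator s^3 + 5s^2 - 9s - 205 = 0.
Trying s = 5: the polynomial evaluates to 0, so (s - 5) is a factor.
Dividing out leaves s^2 + 10s + 41 = 0.
The quadratic formula then gives s = -5 ± 4j.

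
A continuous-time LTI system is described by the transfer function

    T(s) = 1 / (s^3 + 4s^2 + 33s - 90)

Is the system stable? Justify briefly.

unstable

The denominator s^3 + 4s^2 + 33s - 90 factors as (s^2 + 6s + 45)(s - 2), giving poles at s = -3 ± 6j, 2.
Since the pole(s) at s = 2 lie in the right half-plane, the system is unstable.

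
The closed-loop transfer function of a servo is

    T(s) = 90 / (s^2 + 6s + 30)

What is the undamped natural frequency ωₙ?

ωₙ ≈ 5.477 rad/s

Compare the denominator to the standard form s^2 + 2ζωₙs + ωₙ².
ωₙ² = 30, so ωₙ = √30 ≈ 5.477 rad/s.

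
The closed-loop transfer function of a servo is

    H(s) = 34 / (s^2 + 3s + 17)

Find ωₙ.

ωₙ ≈ 4.123 rad/s

Compare the denominator to the standard form s^2 + 2ζωₙs + ωₙ².
ωₙ² = 17, so ωₙ = √17 ≈ 4.123 rad/s.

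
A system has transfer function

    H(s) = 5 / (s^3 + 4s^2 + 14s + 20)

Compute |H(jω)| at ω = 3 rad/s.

Substitute s = j3: numerator = 5, denominator = -16 + j15.
|H(j3)| = |5| / |-16 + j15| = 5 / 21.932 ≈ 0.2280.

|H(j3)| ≈ 0.2280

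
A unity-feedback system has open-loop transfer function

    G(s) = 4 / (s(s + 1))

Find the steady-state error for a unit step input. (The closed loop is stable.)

e_ss = 0

G(s) has one pole at the origin.
This is a Type 1 system; for a step input the steady-state error is zero.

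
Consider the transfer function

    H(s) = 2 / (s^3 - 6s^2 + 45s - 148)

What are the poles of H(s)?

s = 1 ± 6j, 4

The poles are the roots of the denominator s^3 - 6s^2 + 45s - 148 = 0.
Trying s = 4: the polynomial evaluates to 0, so (s - 4) is a factor.
Dividing out leaves s^2 - 2s + 37 = 0.
The quadratic formula then gives s = 1 ± 6j.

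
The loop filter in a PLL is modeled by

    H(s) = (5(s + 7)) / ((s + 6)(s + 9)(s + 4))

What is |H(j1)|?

Substitute s = j1: numerator = 35 + j5, denominator = 197 + j113.
|H(j1)| = |35 + j5| / |197 + j113| = 35.355 / 227.11 ≈ 0.1557.

|H(j1)| ≈ 0.1557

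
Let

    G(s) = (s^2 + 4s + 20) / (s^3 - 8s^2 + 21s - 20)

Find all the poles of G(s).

The poles are the roots of the denominator s^3 - 8s^2 + 21s - 20 = 0.
Trying s = 4: the polynomial evaluates to 0, so (s - 4) is a factor.
Dividing out leaves s^2 - 4s + 5 = 0.
The quadratic formula then gives s = 2 ± 1j.

s = 2 + j, 2 - j, 4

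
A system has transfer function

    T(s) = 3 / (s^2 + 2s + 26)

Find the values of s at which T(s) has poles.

s = -1 ± 5j

The poles are the roots of the denominator s^2 + 2s + 26 = 0.
Using the quadratic formula: s = (-2 ± √(-100))/2 = -1 ± 5j.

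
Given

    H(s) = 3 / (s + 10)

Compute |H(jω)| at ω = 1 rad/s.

Substitute s = j1: numerator = 3, denominator = 10 + j1.
|H(j1)| = |3| / |10 + j1| = 3 / 10.050 ≈ 0.2985.

|H(j1)| ≈ 0.2985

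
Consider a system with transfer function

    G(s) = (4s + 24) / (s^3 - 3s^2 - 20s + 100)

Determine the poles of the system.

s = 4 ± 2j, -5

The poles are the roots of the denominator s^3 - 3s^2 - 20s + 100 = 0.
Trying s = -5: the polynomial evaluates to 0, so (s + 5) is a factor.
Dividing out leaves s^2 - 8s + 20 = 0.
The quadratic formula then gives s = 4 ± 2j.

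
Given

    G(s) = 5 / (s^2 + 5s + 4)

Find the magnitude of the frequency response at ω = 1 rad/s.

Substitute s = j1: numerator = 5, denominator = 3 + j5.
|G(j1)| = |5| / |3 + j5| = 5 / 5.8310 ≈ 0.8575.

|G(j1)| ≈ 0.8575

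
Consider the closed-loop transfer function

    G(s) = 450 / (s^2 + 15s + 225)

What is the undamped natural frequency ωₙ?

ωₙ = 15 rad/s

Compare the denominator to the standard form s^2 + 2ζωₙs + ωₙ².
ωₙ² = 225, so ωₙ = 15 rad/s.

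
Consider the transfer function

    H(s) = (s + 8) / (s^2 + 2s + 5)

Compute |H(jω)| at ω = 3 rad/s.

|H(j3)| ≈ 1.185

Substitute s = j3: numerator = 8 + j3, denominator = -4 + j6.
|H(j3)| = |8 + j3| / |-4 + j6| = 8.5440 / 7.2111 ≈ 1.185.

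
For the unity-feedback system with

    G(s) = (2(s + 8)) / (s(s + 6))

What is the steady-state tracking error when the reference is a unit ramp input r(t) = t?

G(s) has one pole at the origin.
This is a Type 1 system. Kv = lim_{s→0} s·G(s) = 16/6 = 8/3.
e_ss = 1/Kv = 1/(8/3) = 3/8 ≈ 0.3750.

e_ss = 0.3750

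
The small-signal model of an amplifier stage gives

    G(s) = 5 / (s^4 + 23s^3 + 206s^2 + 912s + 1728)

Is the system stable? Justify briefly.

The denominator s^4 + 23s^3 + 206s^2 + 912s + 1728 factors as (s^2 + 8s + 32)(s + 6)(s + 9), giving poles at s = -4 + 4j, -4 - 4j, -6, -9.
Since all poles lie strictly in the left half-plane, the system is stable.

stable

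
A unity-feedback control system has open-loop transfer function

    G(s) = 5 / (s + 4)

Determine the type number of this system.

The denominator has no factor of s at the origin — no free integrator — so this is a Type 0 system.

Type 0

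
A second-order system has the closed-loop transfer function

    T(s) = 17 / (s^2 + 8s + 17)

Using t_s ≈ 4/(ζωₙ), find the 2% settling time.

Comparing s^2 + 8s + 17 to s^2 + 2ζωₙs + ωₙ²: ωₙ = √17 ≈ 4.123 rad/s and ζ = 8/(2·√17) ≈ 0.9701.
ζωₙ = 8/2 = 4, so t_s ≈ 4/(ζωₙ) = 4/4 = 1 s.

t_s ≈ 1 s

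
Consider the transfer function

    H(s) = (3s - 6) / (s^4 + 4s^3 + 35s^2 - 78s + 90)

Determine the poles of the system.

The poles are the roots of the denominator s^4 + 4s^3 + 35s^2 - 78s + 90 = 0.
No real roots exist; factor into two real quadratics: (s^2 - 2s + 2)(s^2 + 6s + 45) = 0.
Each quadratic gives a conjugate pair via the quadratic formula.

s = 1 ± j, -3 ± 6j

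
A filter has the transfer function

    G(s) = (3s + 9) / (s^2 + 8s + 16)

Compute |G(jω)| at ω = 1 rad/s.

Substitute s = j1: numerator = 9 + j3, denominator = 15 + j8.
|G(j1)| = |9 + j3| / |15 + j8| = 9.4868 / 17 ≈ 0.5580.

|G(j1)| ≈ 0.5580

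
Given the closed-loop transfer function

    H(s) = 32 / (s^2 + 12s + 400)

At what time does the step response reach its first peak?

Comparing s^2 + 12s + 400 to s^2 + 2ζωₙs + ωₙ²: ωₙ = 20 rad/s and ζ = 12/(2·20) = 0.3.
ζωₙ = 12/2 = 6, so ω_d = ωₙ√(1−ζ²) = √(ωₙ² − (ζωₙ)²) = √(400 − 6²) = √364 ≈ 19.08 rad/s.
t_p = π/ω_d = π/19.08 ≈ 0.1647 s.

t_p ≈ 0.1647 s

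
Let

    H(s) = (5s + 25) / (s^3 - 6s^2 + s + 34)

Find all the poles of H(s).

The poles are the roots of the denominator s^3 - 6s^2 + s + 34 = 0.
Trying s = -2: the polynomial evaluates to 0, so (s + 2) is a factor.
Dividing out leaves s^2 - 8s + 17 = 0.
The quadratic formula then gives s = 4 ± 1j.

s = 4 + j, 4 - j, -2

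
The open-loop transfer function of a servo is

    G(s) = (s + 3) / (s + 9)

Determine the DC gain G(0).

G(0) = 1/3 ≈ 0.3333

At s = 0 each factor (s + a) contributes a and each (s^2 + bs + c) contributes c.
G(0) = 1·(3) / ((9)) = 3/9 = 1/3.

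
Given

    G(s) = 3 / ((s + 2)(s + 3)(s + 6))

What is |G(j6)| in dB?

|G(j6)|_dB ≈ -41.6 dB

Substitute s = j6: numerator = 3, denominator = -360.
|G(j6)| = |3| / |-360| = 3 / 360 ≈ 0.008333.
In decibels: 20·log₁₀(0.008333) ≈ -41.6 dB.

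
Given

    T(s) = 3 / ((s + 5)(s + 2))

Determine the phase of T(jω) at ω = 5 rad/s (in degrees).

∠T(j5) ≈ -113.2°

At s = j5: numerator = 3, denominator = -15 + j35.
∠T = ∠num − ∠den = 0° − (113.20°) = -113.2°.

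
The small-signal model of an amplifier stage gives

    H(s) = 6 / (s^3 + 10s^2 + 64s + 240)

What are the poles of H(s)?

s = -2 ± 6j, -6

The poles are the roots of the denominator s^3 + 10s^2 + 64s + 240 = 0.
Trying s = -6: the polynomial evaluates to 0, so (s + 6) is a factor.
Dividing out leaves s^2 + 4s + 40 = 0.
The quadratic formula then gives s = -2 ± 6j.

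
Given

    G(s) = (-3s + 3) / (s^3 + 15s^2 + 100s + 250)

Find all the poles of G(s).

s = -5 ± 5j, -5

The poles are the roots of the denominator s^3 + 15s^2 + 100s + 250 = 0.
Trying s = -5: the polynomial evaluates to 0, so (s + 5) is a factor.
Dividing out leaves s^2 + 10s + 50 = 0.
The quadratic formula then gives s = -5 ± 5j.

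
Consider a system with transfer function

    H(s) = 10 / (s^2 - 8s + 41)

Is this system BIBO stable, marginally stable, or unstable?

The denominator s^2 - 8s + 41 factors as (s^2 - 8s + 41), giving poles at s = 4 + 5j, 4 - 5j.
Since the pole(s) at s = 4 + 5j, 4 - 5j lie in the right half-plane, the system is unstable.

unstable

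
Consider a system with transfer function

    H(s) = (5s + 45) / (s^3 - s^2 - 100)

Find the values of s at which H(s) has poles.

s = -2 + 4j, -2 - 4j, 5

The poles are the roots of the denominator s^3 - s^2 - 100 = 0.
Trying s = 5: the polynomial evaluates to 0, so (s - 5) is a factor.
Dividing out leaves s^2 + 4s + 20 = 0.
The quadratic formula then gives s = -2 ± 4j.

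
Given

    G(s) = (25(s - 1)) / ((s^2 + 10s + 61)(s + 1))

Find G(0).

At s = 0 each factor (s + a) contributes a and each (s^2 + bs + c) contributes c.
G(0) = 25·(-1) / ((61) · (1)) = -25/61 = -25/61.

G(0) = -25/61 ≈ -0.4098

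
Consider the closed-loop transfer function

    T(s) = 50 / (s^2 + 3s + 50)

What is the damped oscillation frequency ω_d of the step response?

ω_d ≈ 6.910 rad/s

Comparing s^2 + 3s + 50 to s^2 + 2ζωₙs + ωₙ²: ωₙ = √50 ≈ 7.071 rad/s and ζ = 3/(2·√50) ≈ 0.2121.
ζωₙ = 3/2 = 1.5, so ω_d = ωₙ√(1−ζ²) = √(ωₙ² − (ζωₙ)²) = √(50 − 1.5²) = √47.75 ≈ 6.910 rad/s.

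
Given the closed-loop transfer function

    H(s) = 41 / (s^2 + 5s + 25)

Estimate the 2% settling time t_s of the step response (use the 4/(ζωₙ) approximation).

t_s ≈ 1.600 s

Comparing s^2 + 5s + 25 to s^2 + 2ζωₙs + ωₙ²: ωₙ = 5 rad/s and ζ = 5/(2·5) = 0.5.
ζωₙ = 5/2 = 2.5, so t_s ≈ 4/(ζωₙ) = 4/2.5 = 1.600 s.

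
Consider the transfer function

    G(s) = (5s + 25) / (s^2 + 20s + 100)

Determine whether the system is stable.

stable

The denominator s^2 + 20s + 100 factors as (s + 10)^2, giving poles at s = -10, -10.
Since all poles lie strictly in the left half-plane, the system is stable.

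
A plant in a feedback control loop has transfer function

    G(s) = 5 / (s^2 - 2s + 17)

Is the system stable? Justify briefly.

unstable

The poles can be read from the denominator factors: s = 1 + 4j, 1 - 4j.
Since the pole(s) at s = 1 ± 4j lie in the right half-plane, the system is unstable.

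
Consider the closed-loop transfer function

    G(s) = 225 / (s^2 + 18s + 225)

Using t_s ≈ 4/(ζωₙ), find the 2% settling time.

Comparing s^2 + 18s + 225 to s^2 + 2ζωₙs + ωₙ²: ωₙ = 15 rad/s and ζ = 18/(2·15) = 0.6.
ζωₙ = 18/2 = 9, so t_s ≈ 4/(ζωₙ) = 4/9 ≈ 0.4444 s.

t_s ≈ 0.4444 s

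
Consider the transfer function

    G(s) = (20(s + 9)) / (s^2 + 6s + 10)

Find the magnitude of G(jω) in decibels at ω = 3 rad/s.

Substitute s = j3: numerator = 180 + j60, denominator = 1 + j18.
|G(j3)| = |180 + j60| / |1 + j18| = 189.74 / 18.028 ≈ 10.52.
In decibels: 20·log₁₀(10.52) ≈ 20.4 dB.

|G(j3)|_dB ≈ 20.4 dB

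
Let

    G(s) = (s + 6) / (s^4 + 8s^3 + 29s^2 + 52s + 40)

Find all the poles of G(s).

s = -2 + 2j, -2 - 2j, -2 + j, -2 - j

The poles are the roots of the denominator s^4 + 8s^3 + 29s^2 + 52s + 40 = 0.
No real roots exist; factor into two real quadratics: (s^2 + 4s + 8)(s^2 + 4s + 5) = 0.
Each quadratic gives a conjugate pair via the quadratic formula.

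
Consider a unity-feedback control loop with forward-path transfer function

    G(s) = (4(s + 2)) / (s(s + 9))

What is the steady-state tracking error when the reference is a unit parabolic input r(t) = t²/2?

G(s) has one pole at the origin.
This is a Type 1 system; Ka = lim_{s→0} s^2·G(s) = 0, so the steady-state error for a parabola input is infinite.

e_ss = ∞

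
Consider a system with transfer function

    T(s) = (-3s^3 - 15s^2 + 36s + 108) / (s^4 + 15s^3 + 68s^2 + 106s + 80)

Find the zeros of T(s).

Set the numerator to zero: -3s^3 - 15s^2 + 36s + 108 = 0, i.e. -3·(s^3 + 5s^2 - 12s - 36) = 0.
Factoring: (s + 2)(s - 3)(s + 6) = 0.

s = -2, 3, -6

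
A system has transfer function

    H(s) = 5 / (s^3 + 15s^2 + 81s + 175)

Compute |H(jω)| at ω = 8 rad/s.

Substitute s = j8: numerator = 5, denominator = -785 + j136.
|H(j8)| = |5| / |-785 + j136| = 5 / 796.69 ≈ 0.006276.

|H(j8)| ≈ 0.006276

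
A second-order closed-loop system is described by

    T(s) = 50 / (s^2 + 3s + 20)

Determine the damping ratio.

ζ ≈ 0.3354

Compare the denominator to the standard form s^2 + 2ζωₙs + ωₙ².
ωₙ² = 20, so ωₙ = √20 ≈ 4.472 rad/s.
2ζωₙ = 3, so ζ = 3/(2·√20) ≈ 0.3354.
With ζ = 0.3354 the response is underdamped.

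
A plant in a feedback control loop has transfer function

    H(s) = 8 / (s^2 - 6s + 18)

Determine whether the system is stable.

The denominator s^2 - 6s + 18 factors as (s^2 - 6s + 18), giving poles at s = 3 ± 3j.
Since the pole(s) at s = 3 ± 3j lie in the right half-plane, the system is unstable.

unstable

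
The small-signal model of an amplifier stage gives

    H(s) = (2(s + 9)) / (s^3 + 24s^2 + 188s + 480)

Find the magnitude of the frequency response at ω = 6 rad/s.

|H(j6)| ≈ 0.02186

Substitute s = j6: numerator = 18 + j12, denominator = -384 + j912.
|H(j6)| = |18 + j12| / |-384 + j912| = 21.633 / 989.55 ≈ 0.02186.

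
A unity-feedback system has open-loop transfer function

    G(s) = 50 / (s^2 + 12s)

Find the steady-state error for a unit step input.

G(s) has one pole at the origin.
This is a Type 1 system; for a step input the steady-state error is zero.

e_ss = 0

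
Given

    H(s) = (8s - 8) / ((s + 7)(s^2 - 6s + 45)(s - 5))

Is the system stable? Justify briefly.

unstable

The poles can be read from the denominator factors: s = -7, 3 ± 6j, 5.
Since the pole(s) at s = 3 + 6j, 3 - 6j, 5 lie in the right half-plane, the system is unstable.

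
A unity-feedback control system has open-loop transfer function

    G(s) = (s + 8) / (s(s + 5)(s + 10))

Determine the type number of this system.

Type 1

The denominator has 1 factor of s at the origin (free integrator), so this is a Type 1 system.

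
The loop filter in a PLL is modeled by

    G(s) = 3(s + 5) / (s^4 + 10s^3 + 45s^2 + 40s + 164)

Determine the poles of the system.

The poles are the roots of the denominator s^4 + 10s^3 + 45s^2 + 40s + 164 = 0.
No real roots exist; factor into two real quadratics: (s^2 + 4)(s^2 + 10s + 41) = 0.
Each quadratic gives a conjugate pair via the quadratic formula.

s = ±2j, -5 ± 4j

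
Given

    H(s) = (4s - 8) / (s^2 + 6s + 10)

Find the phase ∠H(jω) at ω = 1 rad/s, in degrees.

At s = j1: numerator = -8 + j4, denominator = 9 + j6.
∠H = ∠num − ∠den = 153.43° − (33.690°) = 119.7°.

∠H(j1) ≈ 119.7°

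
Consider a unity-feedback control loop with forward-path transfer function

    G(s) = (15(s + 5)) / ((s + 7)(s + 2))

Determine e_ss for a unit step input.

G(s) has no poles at the origin.
This is a Type 0 system. Kp = lim_{s→0} G(s) = 75/14.
e_ss = 1/(1 + Kp) = 1/(1 + 75/14) = 14/89 ≈ 0.1573.

e_ss = 0.1573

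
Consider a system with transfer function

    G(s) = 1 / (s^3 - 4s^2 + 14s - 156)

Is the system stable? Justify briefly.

unstable

The denominator s^3 - 4s^2 + 14s - 156 factors as (s - 6)(s^2 + 2s + 26), giving poles at s = 6, -1 + 5j, -1 - 5j.
Since the pole(s) at s = 6 lie in the right half-plane, the system is unstable.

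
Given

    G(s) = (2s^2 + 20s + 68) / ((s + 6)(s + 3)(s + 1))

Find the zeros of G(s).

Set the numerator to zero: 2s^2 + 20s + 68 = 0, i.e. 2·(s^2 + 10s + 34) = 0.
Factoring: (s^2 + 10s + 34) = 0.

s = -5 + 3j, -5 - 3j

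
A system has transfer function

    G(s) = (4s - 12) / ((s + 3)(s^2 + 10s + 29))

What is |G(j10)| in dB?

|G(j10)|_dB ≈ -29.7 dB

Substitute s = j10: numerator = -12 + j40, denominator = -1213 - j410.
|G(j10)| = |-12 + j40| / |-1213 - j410| = 41.761 / 1280.4 ≈ 0.03262.
In decibels: 20·log₁₀(0.03262) ≈ -29.7 dB.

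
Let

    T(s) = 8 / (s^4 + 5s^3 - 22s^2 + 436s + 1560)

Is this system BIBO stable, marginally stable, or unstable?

The denominator s^4 + 5s^3 - 22s^2 + 436s + 1560 factors as (s + 10)(s + 3)(s^2 - 8s + 52), giving poles at s = -10, -3, 4 + 6j, 4 - 6j.
Since the pole(s) at s = 4 + 6j, 4 - 6j lie in the right half-plane, the system is unstable.

unstable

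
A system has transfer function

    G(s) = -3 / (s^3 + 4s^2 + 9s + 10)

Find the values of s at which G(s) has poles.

The poles are the roots of the denominator s^3 + 4s^2 + 9s + 10 = 0.
Trying s = -2: the polynomial evaluates to 0, so (s + 2) is a factor.
Dividing out leaves s^2 + 2s + 5 = 0.
The quadratic formula then gives s = -1 ± 2j.

s = -1 + 2j, -1 - 2j, -2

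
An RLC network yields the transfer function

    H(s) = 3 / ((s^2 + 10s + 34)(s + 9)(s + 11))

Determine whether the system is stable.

stable

The poles can be read from the denominator factors: s = -5 ± 3j, -9, -11.
Since all poles lie strictly in the left half-plane, the system is stable.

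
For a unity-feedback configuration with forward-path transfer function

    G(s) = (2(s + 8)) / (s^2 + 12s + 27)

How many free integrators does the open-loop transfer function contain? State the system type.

Type 0

The denominator has no factor of s at the origin — no free integrator — so this is a Type 0 system.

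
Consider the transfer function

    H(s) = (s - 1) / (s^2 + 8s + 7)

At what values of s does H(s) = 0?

Set the numerator to zero: s - 1 = 0.
So s = 1.

s = 1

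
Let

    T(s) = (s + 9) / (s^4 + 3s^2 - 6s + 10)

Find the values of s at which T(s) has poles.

s = 1 + j, 1 - j, -1 + 2j, -1 - 2j

The poles are the roots of the denominator s^4 + 3s^2 - 6s + 10 = 0.
No real roots exist; factor into two real quadratics: (s^2 - 2s + 2)(s^2 + 2s + 5) = 0.
Each quadratic gives a conjugate pair via the quadratic formula.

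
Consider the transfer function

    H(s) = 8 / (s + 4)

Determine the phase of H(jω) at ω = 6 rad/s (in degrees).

At s = j6: numerator = 8, denominator = 4 + j6.
∠H = ∠num − ∠den = 0° − (56.310°) = -56.31°.

∠H(j6) ≈ -56.31°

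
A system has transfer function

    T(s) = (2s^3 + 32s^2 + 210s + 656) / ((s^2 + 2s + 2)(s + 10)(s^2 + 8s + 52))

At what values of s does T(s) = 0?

Set the numerator to zero: 2s^3 + 32s^2 + 210s + 656 = 0, i.e. 2·(s^3 + 16s^2 + 105s + 328) = 0.
Factoring: (s + 8)(s^2 + 8s + 41) = 0.

s = -8, -4 + 5j, -4 - 5j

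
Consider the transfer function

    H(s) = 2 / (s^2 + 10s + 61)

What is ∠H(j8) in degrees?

At s = j8: numerator = 2, denominator = -3 + j80.
∠H = ∠num − ∠den = 0° − (92.148°) = -92.15°.

∠H(j8) ≈ -92.15°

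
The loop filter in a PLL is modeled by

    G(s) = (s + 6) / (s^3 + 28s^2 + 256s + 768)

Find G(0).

Set s = 0: G(0) = (6) / (768) = 1/128.

G(0) = 1/128 ≈ 0.007812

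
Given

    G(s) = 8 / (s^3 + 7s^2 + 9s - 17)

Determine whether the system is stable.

unstable

The denominator s^3 + 7s^2 + 9s - 17 factors as (s - 1)(s^2 + 8s + 17), giving poles at s = 1, -4 + j, -4 - j.
Since the pole(s) at s = 1 lie in the right half-plane, the system is unstable.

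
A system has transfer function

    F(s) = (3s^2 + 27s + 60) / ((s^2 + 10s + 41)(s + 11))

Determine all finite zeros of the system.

Set the numerator to zero: 3s^2 + 27s + 60 = 0, i.e. 3·(s^2 + 9s + 20) = 0.
Factoring: (s + 4)(s + 5) = 0.

s = -4, -5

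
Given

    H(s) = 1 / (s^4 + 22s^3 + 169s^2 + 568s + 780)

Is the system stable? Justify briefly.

stable

The denominator s^4 + 22s^3 + 169s^2 + 568s + 780 factors as (s + 10)(s + 6)(s^2 + 6s + 13), giving poles at s = -10, -6, -3 + 2j, -3 - 2j.
Since all poles lie strictly in the left half-plane, the system is stable.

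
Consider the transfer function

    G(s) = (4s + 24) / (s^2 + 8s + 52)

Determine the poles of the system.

s = -4 ± 6j

The poles are the roots of the denominator s^2 + 8s + 52 = 0.
Using the quadratic formula: s = (-8 ± √(-144))/2 = -4 ± 6j.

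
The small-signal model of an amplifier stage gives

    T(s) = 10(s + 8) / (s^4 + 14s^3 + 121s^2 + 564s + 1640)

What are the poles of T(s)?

The poles are the roots of the denominator s^4 + 14s^3 + 121s^2 + 564s + 1640 = 0.
No real roots exist; factor into two real quadratics: (s^2 + 10s + 41)(s^2 + 4s + 40) = 0.
Each quadratic gives a conjugate pair via the quadratic formula.

s = -5 ± 4j, -2 ± 6j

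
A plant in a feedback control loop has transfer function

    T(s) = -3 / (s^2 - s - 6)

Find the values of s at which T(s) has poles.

The poles are the roots of the denominator s^2 - s - 6 = 0.
Factoring: (s - 3)(s + 2) = 0, so s = 3 and s = -2.

s = 3, -2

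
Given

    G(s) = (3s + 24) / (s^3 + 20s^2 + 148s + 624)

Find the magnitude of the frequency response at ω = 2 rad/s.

|G(j2)| ≈ 0.04019

Substitute s = j2: numerator = 24 + j6, denominator = 544 + j288.
|G(j2)| = |24 + j6| / |544 + j288| = 24.739 / 615.53 ≈ 0.04019.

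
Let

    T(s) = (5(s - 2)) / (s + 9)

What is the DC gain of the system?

T(0) = -10/9 ≈ -1.111

At s = 0 each factor (s + a) contributes a and each (s^2 + bs + c) contributes c.
T(0) = 5·(-2) / ((9)) = -10/9 = -10/9.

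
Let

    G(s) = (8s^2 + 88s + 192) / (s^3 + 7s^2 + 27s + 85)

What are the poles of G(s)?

The poles are the roots of the denominator s^3 + 7s^2 + 27s + 85 = 0.
Trying s = -5: the polynomial evaluates to 0, so (s + 5) is a factor.
Dividing out leaves s^2 + 2s + 17 = 0.
The quadratic formula then gives s = -1 ± 4j.

s = -1 + 4j, -1 - 4j, -5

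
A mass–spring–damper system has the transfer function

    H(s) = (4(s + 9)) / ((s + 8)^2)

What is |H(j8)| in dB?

|H(j8)|_dB ≈ -8.49 dB

Substitute s = j8: numerator = 36 + j32, denominator = j128.
|H(j8)| = |36 + j32| / |j128| = 48.166 / 128 ≈ 0.3763.
In decibels: 20·log₁₀(0.3763) ≈ -8.49 dB.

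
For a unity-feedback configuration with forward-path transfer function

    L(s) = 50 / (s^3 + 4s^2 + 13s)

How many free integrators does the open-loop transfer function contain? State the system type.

Factor s from the denominator: s^3 + 4s^2 + 13s = s·(s^2 + 4s + 13).
There is 1 pole at the origin, so the system is Type 1.

Type 1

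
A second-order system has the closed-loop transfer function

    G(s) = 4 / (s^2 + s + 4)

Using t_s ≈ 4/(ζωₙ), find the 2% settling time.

Comparing s^2 + s + 4 to s^2 + 2ζωₙs + ωₙ²: ωₙ = 2 rad/s and ζ = 1/(2·2) = 0.25.
ζωₙ = 1/2 = 0.5, so t_s ≈ 4/(ζωₙ) = 4/0.5 = 8 s.

t_s ≈ 8 s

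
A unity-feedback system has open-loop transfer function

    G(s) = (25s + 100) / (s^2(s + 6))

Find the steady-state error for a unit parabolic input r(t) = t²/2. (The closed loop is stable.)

e_ss = 0.06000

G(s) has 2 poles at the origin.
This is a Type 2 system. Ka = lim_{s→0} s^2·G(s) = 100/6 = 50/3.
e_ss = 1/Ka = 1/(50/3) = 3/50 ≈ 0.06000.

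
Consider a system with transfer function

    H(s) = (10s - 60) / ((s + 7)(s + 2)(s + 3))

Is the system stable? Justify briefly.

The poles can be read from the denominator factors: s = -7, -2, -3.
Since all poles lie strictly in the left half-plane, the system is stable.

stable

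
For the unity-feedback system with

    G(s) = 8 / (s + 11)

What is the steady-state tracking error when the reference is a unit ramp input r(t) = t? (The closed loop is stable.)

e_ss = ∞

G(s) has no poles at the origin.
This is a Type 0 system; Kv = lim_{s→0} s·G(s) = 0, so the steady-state error for a ramp input is infinite.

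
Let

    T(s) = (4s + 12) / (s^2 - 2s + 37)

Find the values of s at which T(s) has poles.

The poles are the roots of the denominator s^2 - 2s + 37 = 0.
Using the quadratic formula: s = (2 ± √(-144))/2 = 1 ± 6j.

s = 1 ± 6j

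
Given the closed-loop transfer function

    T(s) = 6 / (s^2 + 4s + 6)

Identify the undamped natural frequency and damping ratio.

Compare the denominator to the standard form s^2 + 2ζωₙs + ωₙ².
ωₙ² = 6, so ωₙ = √6 ≈ 2.449 rad/s.
2ζωₙ = 4, so ζ = 4/(2·√6) ≈ 0.8165.
With ζ = 0.8165 the response is underdamped.

ωₙ ≈ 2.449 rad/s, ζ ≈ 0.8165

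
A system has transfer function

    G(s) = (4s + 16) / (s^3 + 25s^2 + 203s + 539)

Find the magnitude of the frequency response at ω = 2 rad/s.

|G(j2)| ≈ 0.03019

Substitute s = j2: numerator = 16 + j8, denominator = 439 + j398.
|G(j2)| = |16 + j8| / |439 + j398| = 17.889 / 592.56 ≈ 0.03019.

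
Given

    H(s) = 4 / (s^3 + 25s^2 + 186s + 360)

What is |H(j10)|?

Substitute s = j10: numerator = 4, denominator = -2140 + j860.
|H(j10)| = |4| / |-2140 + j860| = 4 / 2306.3 ≈ 0.001734.

|H(j10)| ≈ 0.001734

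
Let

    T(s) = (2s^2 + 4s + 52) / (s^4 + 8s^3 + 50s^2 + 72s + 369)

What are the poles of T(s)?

The poles are the roots of the denominator s^4 + 8s^3 + 50s^2 + 72s + 369 = 0.
No real roots exist; factor into two real quadratics: (s^2 + 9)(s^2 + 8s + 41) = 0.
Each quadratic gives a conjugate pair via the quadratic formula.

s = 3j, -3j, -4 + 5j, -4 - 5j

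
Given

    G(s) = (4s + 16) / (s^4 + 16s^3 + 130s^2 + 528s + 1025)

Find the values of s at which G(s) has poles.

s = -4 + 3j, -4 - 3j, -4 + 5j, -4 - 5j

The poles are the roots of the denominator s^4 + 16s^3 + 130s^2 + 528s + 1025 = 0.
No real roots exist; factor into two real quadratics: (s^2 + 8s + 25)(s^2 + 8s + 41) = 0.
Each quadratic gives a conjugate pair via the quadratic formula.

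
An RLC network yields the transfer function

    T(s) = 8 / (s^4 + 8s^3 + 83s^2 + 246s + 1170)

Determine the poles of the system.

s = -3 + 6j, -3 - 6j, -1 + 5j, -1 - 5j

The poles are the roots of the denominator s^4 + 8s^3 + 83s^2 + 246s + 1170 = 0.
No real roots exist; factor into two real quadratics: (s^2 + 6s + 45)(s^2 + 2s + 26) = 0.
Each quadratic gives a conjugate pair via the quadratic formula.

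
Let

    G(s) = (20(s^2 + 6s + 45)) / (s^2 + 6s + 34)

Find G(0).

At s = 0 each factor (s + a) contributes a and each (s^2 + bs + c) contributes c.
G(0) = 20·(45) / ((34)) = 900/34 = 450/17.

G(0) = 450/17 ≈ 26.47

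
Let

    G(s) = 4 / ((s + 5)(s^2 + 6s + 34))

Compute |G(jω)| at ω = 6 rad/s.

|G(j6)| ≈ 0.01420

Substitute s = j6: numerator = 4, denominator = -226 + j168.
|G(j6)| = |4| / |-226 + j168| = 4 / 281.60 ≈ 0.01420.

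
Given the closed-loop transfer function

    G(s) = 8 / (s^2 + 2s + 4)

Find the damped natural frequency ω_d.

Comparing s^2 + 2s + 4 to s^2 + 2ζωₙs + ωₙ²: ωₙ = 2 rad/s and ζ = 2/(2·2) = 0.5.
ζωₙ = 2/2 = 1, so ω_d = ωₙ√(1−ζ²) = √(ωₙ² − (ζωₙ)²) = √(4 − 1²) = √3 ≈ 1.732 rad/s.

ω_d ≈ 1.732 rad/s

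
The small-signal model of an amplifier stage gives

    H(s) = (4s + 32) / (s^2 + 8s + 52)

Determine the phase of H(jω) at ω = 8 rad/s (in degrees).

At s = j8: numerator = 32 + j32, denominator = -12 + j64.
∠H = ∠num − ∠den = 45° − (100.62°) = -55.62°.

∠H(j8) ≈ -55.62°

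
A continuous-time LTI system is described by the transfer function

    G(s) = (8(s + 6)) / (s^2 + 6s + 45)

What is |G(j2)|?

Substitute s = j2: numerator = 48 + j16, denominator = 41 + j12.
|G(j2)| = |48 + j16| / |41 + j12| = 50.596 / 42.720 ≈ 1.184.

|G(j2)| ≈ 1.184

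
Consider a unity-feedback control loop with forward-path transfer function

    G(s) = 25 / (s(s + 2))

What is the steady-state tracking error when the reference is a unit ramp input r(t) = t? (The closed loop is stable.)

e_ss = 0.08000

G(s) has one pole at the origin.
This is a Type 1 system. Kv = lim_{s→0} s·G(s) = 25/2.
e_ss = 1/Kv = 1/(25/2) = 2/25 ≈ 0.08000.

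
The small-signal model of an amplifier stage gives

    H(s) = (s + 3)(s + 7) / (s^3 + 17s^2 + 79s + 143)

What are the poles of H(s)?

The poles are the roots of the denominator s^3 + 17s^2 + 79s + 143 = 0.
Trying s = -11: the polynomial evaluates to 0, so (s + 11) is a factor.
Dividing out leaves s^2 + 6s + 13 = 0.
The quadratic formula then gives s = -3 ± 2j.

s = -3 + 2j, -3 - 2j, -11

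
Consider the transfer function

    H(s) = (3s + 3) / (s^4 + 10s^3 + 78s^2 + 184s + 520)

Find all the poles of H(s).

The poles are the roots of the denominator s^4 + 10s^3 + 78s^2 + 184s + 520 = 0.
No real roots exist; factor into two real quadratics: (s^2 + 2s + 10)(s^2 + 8s + 52) = 0.
Each quadratic gives a conjugate pair via the quadratic formula.

s = -1 + 3j, -1 - 3j, -4 + 6j, -4 - 6j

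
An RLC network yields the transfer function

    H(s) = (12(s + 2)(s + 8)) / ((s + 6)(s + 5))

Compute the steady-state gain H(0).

At s = 0 each factor (s + a) contributes a and each (s^2 + bs + c) contributes c.
H(0) = 12·(2) · (8) / ((6) · (5)) = 192/30 = 32/5.

H(0) = 32/5 ≈ 6.400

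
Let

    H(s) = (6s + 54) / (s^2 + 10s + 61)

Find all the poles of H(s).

The poles are the roots of the denominator s^2 + 10s + 61 = 0.
Using the quadratic formula: s = (-10 ± √(-144))/2 = -5 ± 6j.

s = -5 + 6j, -5 - 6j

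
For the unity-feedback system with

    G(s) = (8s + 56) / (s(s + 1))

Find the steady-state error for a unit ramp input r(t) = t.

e_ss = 0.01786

G(s) has one pole at the origin.
This is a Type 1 system. Kv = lim_{s→0} s·G(s) = 56/1.
e_ss = 1/Kv = 1/(56) = 1/56 ≈ 0.01786.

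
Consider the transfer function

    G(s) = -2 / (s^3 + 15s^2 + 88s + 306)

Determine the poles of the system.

The poles are the roots of the denominator s^3 + 15s^2 + 88s + 306 = 0.
Trying s = -9: the polynomial evaluates to 0, so (s + 9) is a factor.
Dividing out leaves s^2 + 6s + 34 = 0.
The quadratic formula then gives s = -3 ± 5j.

s = -3 + 5j, -3 - 5j, -9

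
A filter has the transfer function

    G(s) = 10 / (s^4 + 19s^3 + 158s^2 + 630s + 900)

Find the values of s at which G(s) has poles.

The poles are the roots of the denominator s^4 + 19s^3 + 158s^2 + 630s + 900 = 0.
Trying s = -3: the polynomial evaluates to 0, so (s + 3) is a factor.
Dividing out leaves s^3 + 16s^2 + 110s + 300 = 0.
This factors further as (s^2 + 10s + 50)(s + 6) = 0.

s = -3, -5 + 5j, -5 - 5j, -6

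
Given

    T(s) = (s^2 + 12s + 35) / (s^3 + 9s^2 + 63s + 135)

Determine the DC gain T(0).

T(0) = 7/27 ≈ 0.2593

Set s = 0: T(0) = (35) / (135) = 7/27.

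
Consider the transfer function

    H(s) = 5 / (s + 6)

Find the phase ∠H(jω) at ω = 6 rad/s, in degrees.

At s = j6: numerator = 5, denominator = 6 + j6.
∠H = ∠num − ∠den = 0° − (45°) = -45°.

∠H(j6) ≈ -45°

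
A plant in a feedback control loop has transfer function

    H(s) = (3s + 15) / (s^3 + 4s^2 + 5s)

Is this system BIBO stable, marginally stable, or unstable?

marginally stable

The denominator s^3 + 4s^2 + 5s factors as s(s^2 + 4s + 5), giving poles at s = 0, -2 ± j.
Since the simple pole(s) at s = 0 lie on the jω-axis with none in the right half-plane, the system is marginally stable.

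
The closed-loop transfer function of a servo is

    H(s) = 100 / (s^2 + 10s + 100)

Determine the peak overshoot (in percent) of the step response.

%OS ≈ 16.3%

Comparing s^2 + 10s + 100 to s^2 + 2ζωₙs + ωₙ²: ωₙ = 10 rad/s and ζ = 10/(2·10) = 0.5.
%OS = 100·exp(−πζ/√(1−ζ²)) = 100·exp(−π·0.5/√(1−0.5²)) ≈ 16.3%.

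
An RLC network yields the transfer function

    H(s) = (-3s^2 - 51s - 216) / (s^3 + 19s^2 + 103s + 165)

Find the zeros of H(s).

s = -8, -9

Set the numerator to zero: -3s^2 - 51s - 216 = 0, i.e. -3·(s^2 + 17s + 72) = 0.
Factoring: (s + 8)(s + 9) = 0.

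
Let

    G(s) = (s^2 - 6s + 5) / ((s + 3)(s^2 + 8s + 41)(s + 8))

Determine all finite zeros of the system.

s = 1, 5

Set the numerator to zero: s^2 - 6s + 5 = 0.
Factoring: (s - 1)(s - 5) = 0.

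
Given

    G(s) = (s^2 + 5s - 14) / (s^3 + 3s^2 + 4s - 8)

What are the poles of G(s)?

s = -2 ± 2j, 1

The poles are the roots of the denominator s^3 + 3s^2 + 4s - 8 = 0.
Trying s = 1: the polynomial evaluates to 0, so (s - 1) is a factor.
Dividing out leaves s^2 + 4s + 8 = 0.
The quadratic formula then gives s = -2 ± 2j.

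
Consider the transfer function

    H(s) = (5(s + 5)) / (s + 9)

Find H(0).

At s = 0 each factor (s + a) contributes a and each (s^2 + bs + c) contributes c.
H(0) = 5·(5) / ((9)) = 25/9 = 25/9.

H(0) = 25/9 ≈ 2.778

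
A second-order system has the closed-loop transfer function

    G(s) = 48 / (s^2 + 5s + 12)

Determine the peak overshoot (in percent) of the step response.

%OS ≈ 3.78%

Comparing s^2 + 5s + 12 to s^2 + 2ζωₙs + ωₙ²: ωₙ = √12 ≈ 3.464 rad/s and ζ = 5/(2·√12) ≈ 0.7217.
%OS = 100·exp(−πζ/√(1−ζ²)) = 100·exp(−π·0.7217/√(1−0.7217²)) ≈ 3.78%.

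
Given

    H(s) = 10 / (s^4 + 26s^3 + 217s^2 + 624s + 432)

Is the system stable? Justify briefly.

The denominator s^4 + 26s^3 + 217s^2 + 624s + 432 factors as (s + 12)(s + 9)(s + 1)(s + 4), giving poles at s = -12, -9, -1, -4.
Since all poles lie strictly in the left half-plane, the system is stable.

stable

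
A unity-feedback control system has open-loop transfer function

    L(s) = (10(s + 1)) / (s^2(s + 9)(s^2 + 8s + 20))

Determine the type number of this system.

Type 2

The denominator has 2 factors of s at the origin (free integrators), so this is a Type 2 system.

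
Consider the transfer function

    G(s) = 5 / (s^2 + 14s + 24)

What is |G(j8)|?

|G(j8)| ≈ 0.04204

Substitute s = j8: numerator = 5, denominator = -40 + j112.
|G(j8)| = |5| / |-40 + j112| = 5 / 118.93 ≈ 0.04204.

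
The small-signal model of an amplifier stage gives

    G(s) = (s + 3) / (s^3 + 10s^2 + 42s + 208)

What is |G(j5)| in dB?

|G(j5)|_dB ≈ -24.2 dB

Substitute s = j5: numerator = 3 + j5, denominator = -42 + j85.
|G(j5)| = |3 + j5| / |-42 + j85| = 5.8310 / 94.810 ≈ 0.06150.
In decibels: 20·log₁₀(0.06150) ≈ -24.2 dB.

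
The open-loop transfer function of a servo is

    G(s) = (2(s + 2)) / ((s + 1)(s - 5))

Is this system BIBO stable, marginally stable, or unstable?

The poles can be read from the denominator factors: s = -1, 5.
Since the pole(s) at s = 5 lie in the right half-plane, the system is unstable.

unstable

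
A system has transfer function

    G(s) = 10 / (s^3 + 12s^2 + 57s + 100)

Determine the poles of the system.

s = -4 + 3j, -4 - 3j, -4

The poles are the roots of the denominator s^3 + 12s^2 + 57s + 100 = 0.
Trying s = -4: the polynomial evaluates to 0, so (s + 4) is a factor.
Dividing out leaves s^2 + 8s + 25 = 0.
The quadratic formula then gives s = -4 ± 3j.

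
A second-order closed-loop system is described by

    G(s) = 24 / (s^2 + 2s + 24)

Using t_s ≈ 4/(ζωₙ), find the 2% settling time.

Comparing s^2 + 2s + 24 to s^2 + 2ζωₙs + ωₙ²: ωₙ = √24 ≈ 4.899 rad/s and ζ = 2/(2·√24) ≈ 0.2041.
ζωₙ = 2/2 = 1, so t_s ≈ 4/(ζωₙ) = 4/1 = 4 s.

t_s ≈ 4 s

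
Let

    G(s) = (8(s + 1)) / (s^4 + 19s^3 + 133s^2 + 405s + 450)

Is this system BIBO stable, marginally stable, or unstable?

The denominator s^4 + 19s^3 + 133s^2 + 405s + 450 factors as (s + 5)^2(s + 3)(s + 6), giving poles at s = -5, -3, -6, -5.
Since all poles lie strictly in the left half-plane, the system is stable.

stable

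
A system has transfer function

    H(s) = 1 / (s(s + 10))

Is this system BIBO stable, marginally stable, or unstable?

The poles can be read from the denominator factors: s = 0, -10.
Since the simple pole(s) at s = 0 lie on the jω-axis with none in the right half-plane, the system is marginally stable.

marginally stable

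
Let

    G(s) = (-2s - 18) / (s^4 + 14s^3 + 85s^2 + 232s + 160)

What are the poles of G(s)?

s = -4 ± 4j, -1, -5

The poles are the roots of the denominator s^4 + 14s^3 + 85s^2 + 232s + 160 = 0.
Trying s = -1: the polynomial evaluates to 0, so (s + 1) is a factor.
Dividing out leaves s^3 + 13s^2 + 72s + 160 = 0.
This factors further as (s^2 + 8s + 32)(s + 5) = 0.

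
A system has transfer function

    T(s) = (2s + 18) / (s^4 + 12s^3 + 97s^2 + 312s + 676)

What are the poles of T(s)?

s = -2 ± 3j, -4 ± 6j

The poles are the roots of the denominator s^4 + 12s^3 + 97s^2 + 312s + 676 = 0.
No real roots exist; factor into two real quadratics: (s^2 + 4s + 13)(s^2 + 8s + 52) = 0.
Each quadratic gives a conjugate pair via the quadratic formula.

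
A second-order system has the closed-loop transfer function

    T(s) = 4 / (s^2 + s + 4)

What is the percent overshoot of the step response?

%OS ≈ 44.4%

Comparing s^2 + s + 4 to s^2 + 2ζωₙs + ωₙ²: ωₙ = 2 rad/s and ζ = 1/(2·2) = 0.25.
%OS = 100·exp(−πζ/√(1−ζ²)) = 100·exp(−π·0.25/√(1−0.25²)) ≈ 44.4%.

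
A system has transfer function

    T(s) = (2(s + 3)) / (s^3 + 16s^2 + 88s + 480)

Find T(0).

Set s = 0: T(0) = (6) / (480) = 1/80.

T(0) = 1/80 ≈ 0.01250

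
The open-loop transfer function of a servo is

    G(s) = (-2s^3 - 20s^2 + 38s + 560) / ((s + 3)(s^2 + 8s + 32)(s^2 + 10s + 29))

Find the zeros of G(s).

s = -8, 5, -7

Set the numerator to zero: -2s^3 - 20s^2 + 38s + 560 = 0, i.e. -2·(s^3 + 10s^2 - 19s - 280) = 0.
Factoring: (s + 8)(s - 5)(s + 7) = 0.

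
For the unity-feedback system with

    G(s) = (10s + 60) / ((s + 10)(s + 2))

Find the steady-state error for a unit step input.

e_ss = 0.2500

G(s) has no poles at the origin.
This is a Type 0 system. Kp = lim_{s→0} G(s) = 60/20 = 3.
e_ss = 1/(1 + Kp) = 1/(1 + 3) = 1/4 ≈ 0.2500.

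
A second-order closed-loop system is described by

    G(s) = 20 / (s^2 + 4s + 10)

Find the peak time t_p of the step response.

Comparing s^2 + 4s + 10 to s^2 + 2ζωₙs + ωₙ²: ωₙ = √10 ≈ 3.162 rad/s and ζ = 4/(2·√10) ≈ 0.6325.
ζωₙ = 4/2 = 2, so ω_d = ωₙ√(1−ζ²) = √(ωₙ² − (ζωₙ)²) = √(10 − 2²) = √6 ≈ 2.449 rad/s.
t_p = π/ω_d = π/2.449 ≈ 1.283 s.

t_p ≈ 1.283 s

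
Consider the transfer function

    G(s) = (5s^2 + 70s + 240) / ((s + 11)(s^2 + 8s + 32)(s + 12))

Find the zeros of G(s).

Set the numerator to zero: 5s^2 + 70s + 240 = 0, i.e. 5·(s^2 + 14s + 48) = 0.
Factoring: (s + 6)(s + 8) = 0.

s = -6, -8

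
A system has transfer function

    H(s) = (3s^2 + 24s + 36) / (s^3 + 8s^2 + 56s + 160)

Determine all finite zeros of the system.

Set the numerator to zero: 3s^2 + 24s + 36 = 0, i.e. 3·(s^2 + 8s + 12) = 0.
Factoring: (s + 2)(s + 6) = 0.

s = -2, -6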